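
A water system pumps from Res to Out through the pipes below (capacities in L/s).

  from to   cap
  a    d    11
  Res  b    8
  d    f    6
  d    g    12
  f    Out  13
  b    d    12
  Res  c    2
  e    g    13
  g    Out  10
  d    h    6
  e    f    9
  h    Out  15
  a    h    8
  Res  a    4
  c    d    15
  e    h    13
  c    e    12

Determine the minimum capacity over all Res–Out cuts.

Augment Res→a→h→Out: bottleneck 4, flow now 4.
Augment Res→b→d→f→Out: bottleneck 6, flow now 10.
Augment Res→b→d→g→Out: bottleneck 2, flow now 12.
Augment Res→c→d→g→Out: bottleneck 2, flow now 14.
No augmenting path remains; maximum flow = 14.
By max-flow min-cut, the minimum cut capacity equals the max flow.
In the residual graph, reachable from Res: {Res}.
Min-cut edges: Res→a (4), Res→b (8), Res→c (2); capacity 4 + 8 + 2 = 14.

14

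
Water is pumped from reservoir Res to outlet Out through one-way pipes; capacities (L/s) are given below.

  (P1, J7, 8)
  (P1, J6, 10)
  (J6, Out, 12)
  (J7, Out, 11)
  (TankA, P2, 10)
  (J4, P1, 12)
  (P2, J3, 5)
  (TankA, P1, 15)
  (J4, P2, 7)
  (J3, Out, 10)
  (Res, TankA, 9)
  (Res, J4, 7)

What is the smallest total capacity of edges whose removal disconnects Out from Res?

16

Augment Res→TankA→P2→J3→Out: bottleneck 5, flow now 5.
Augment Res→TankA→P1→J7→Out: bottleneck 4, flow now 9.
Augment Res→J4→P1→J7→Out: bottleneck 4, flow now 13.
Augment Res→J4→P1→J6→Out: bottleneck 3, flow now 16.
No augmenting path remains; maximum flow = 16.
By max-flow min-cut, the minimum cut capacity equals the max flow.
In the residual graph, reachable from Res: {Res}.
Min-cut edges: Res→TankA (9), Res→J4 (7); capacity 9 + 7 = 16.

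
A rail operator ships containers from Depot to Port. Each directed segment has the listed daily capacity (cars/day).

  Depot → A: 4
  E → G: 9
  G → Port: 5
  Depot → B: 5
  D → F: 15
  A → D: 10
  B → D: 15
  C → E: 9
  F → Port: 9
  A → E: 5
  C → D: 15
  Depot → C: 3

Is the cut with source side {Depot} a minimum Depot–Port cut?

Yes — it is a minimum cut (capacity 12).

Given cut capacity: 4 + 5 + 3 = 12.
Augment Depot→A→D→F→Port: bottleneck 4, flow now 4.
Augment Depot→B→D→F→Port: bottleneck 5, flow now 9.
Augment Depot→C→E→G→Port: bottleneck 3, flow now 12.
No augmenting path remains; maximum flow = 12.
Cut capacity 12 equals the max flow, so it is a minimum cut.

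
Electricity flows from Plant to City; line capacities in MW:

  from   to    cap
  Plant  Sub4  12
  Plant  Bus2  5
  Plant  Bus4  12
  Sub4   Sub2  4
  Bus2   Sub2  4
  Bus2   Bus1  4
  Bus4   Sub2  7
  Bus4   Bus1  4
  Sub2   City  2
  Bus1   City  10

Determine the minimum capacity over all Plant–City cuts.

10

Augment Plant→Sub4→Sub2→City: bottleneck 2, flow now 2.
Augment Plant→Bus2→Bus1→City: bottleneck 4, flow now 6.
Augment Plant→Bus4→Bus1→City: bottleneck 4, flow now 10.
No augmenting path remains; maximum flow = 10.
By max-flow min-cut, the minimum cut capacity equals the max flow.
In the residual graph, reachable from Plant: {Plant, Sub4, Bus2, Bus4, Sub2}.
Min-cut edges: Bus2→Bus1 (4), Bus4→Bus1 (4), Sub2→City (2); capacity 4 + 4 + 2 = 10.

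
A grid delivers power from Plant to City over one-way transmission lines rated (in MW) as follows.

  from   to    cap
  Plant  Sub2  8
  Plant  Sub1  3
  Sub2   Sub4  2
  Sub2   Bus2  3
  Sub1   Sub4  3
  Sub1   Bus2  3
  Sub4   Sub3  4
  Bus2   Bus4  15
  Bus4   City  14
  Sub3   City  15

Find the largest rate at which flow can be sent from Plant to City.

8

Augment Plant→Sub2→Sub4→Sub3→City: bottleneck 2, flow now 2.
Augment Plant→Sub2→Bus2→Bus4→City: bottleneck 3, flow now 5.
Augment Plant→Sub1→Sub4→Sub3→City: bottleneck 2, flow now 7.
Augment Plant→Sub1→Bus2→Bus4→City: bottleneck 1, flow now 8.
No augmenting path remains; maximum flow = 8.
In the residual graph, reachable from Plant: {Plant, Sub2}.
Min-cut edges: Plant→Sub1 (3), Sub2→Sub4 (2), Sub2→Bus2 (3); capacity 3 + 2 + 3 = 8.
This cut is saturated, so no flow can exceed 8.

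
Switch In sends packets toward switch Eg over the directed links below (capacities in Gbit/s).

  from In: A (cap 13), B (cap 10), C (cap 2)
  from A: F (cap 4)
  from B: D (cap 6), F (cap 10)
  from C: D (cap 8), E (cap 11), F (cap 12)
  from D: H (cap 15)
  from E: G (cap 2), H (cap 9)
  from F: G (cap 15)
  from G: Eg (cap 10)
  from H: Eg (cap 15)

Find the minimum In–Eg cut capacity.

Augment In→A→F→G→Eg: bottleneck 4, flow now 4.
Augment In→B→D→H→Eg: bottleneck 6, flow now 10.
Augment In→B→F→G→Eg: bottleneck 4, flow now 14.
Augment In→C→D→H→Eg: bottleneck 2, flow now 16.
No augmenting path remains; maximum flow = 16.
By max-flow min-cut, the minimum cut capacity equals the max flow.
In the residual graph, reachable from In: {In, A}.
Min-cut edges: In→B (10), In→C (2), A→F (4); capacity 10 + 2 + 4 = 16.

16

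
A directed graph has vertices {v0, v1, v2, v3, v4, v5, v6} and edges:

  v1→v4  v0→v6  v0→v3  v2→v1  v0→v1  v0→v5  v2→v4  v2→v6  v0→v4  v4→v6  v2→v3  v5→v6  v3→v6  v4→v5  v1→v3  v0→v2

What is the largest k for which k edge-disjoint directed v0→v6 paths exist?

Assign every edge capacity 1; by Menger, the answer equals the max flow.
Path v0→v6 (+1); total 1.
Path v0→v2→v6 (+1); total 2.
Path v0→v3→v6 (+1); total 3.
Path v0→v4→v6 (+1); total 4.
Path v0→v5→v6 (+1); total 5.
No residual v0→v6 path; max flow = 5.
Certifying cut of size 5: {v0→v2, v0→v6, v3→v6, v4→v6, v5→v6}.

5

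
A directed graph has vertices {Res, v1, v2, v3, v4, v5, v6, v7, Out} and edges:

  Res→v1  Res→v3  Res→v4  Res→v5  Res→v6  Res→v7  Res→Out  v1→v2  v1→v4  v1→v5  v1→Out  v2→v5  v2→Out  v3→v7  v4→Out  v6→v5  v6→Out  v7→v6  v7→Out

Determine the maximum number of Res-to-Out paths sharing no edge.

5

Assign every edge capacity 1; by Menger, the answer equals the max flow.
Path Res→Out (+1); total 1.
Path Res→v1→Out (+1); total 2.
Path Res→v4→Out (+1); total 3.
Path Res→v6→Out (+1); total 4.
Path Res→v7→Out (+1); total 5.
No residual Res→Out path; max flow = 5.
Certifying cut of size 5: {Res→Out, Res→v1, Res→v4, v6→Out, v7→Out}.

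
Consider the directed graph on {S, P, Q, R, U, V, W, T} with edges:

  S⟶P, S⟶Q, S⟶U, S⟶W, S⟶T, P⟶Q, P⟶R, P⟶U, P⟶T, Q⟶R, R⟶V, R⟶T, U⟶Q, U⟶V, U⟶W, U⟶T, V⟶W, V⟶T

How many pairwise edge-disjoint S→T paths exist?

Assign every edge capacity 1; by Menger, the answer equals the max flow.
Path S→T (+1); total 1.
Path S→P→T (+1); total 2.
Path S→U→T (+1); total 3.
Path S→Q→R→T (+1); total 4.
No residual S→T path; max flow = 4.
Certifying cut of size 4: {S→P, S→Q, S→T, S→U}.

4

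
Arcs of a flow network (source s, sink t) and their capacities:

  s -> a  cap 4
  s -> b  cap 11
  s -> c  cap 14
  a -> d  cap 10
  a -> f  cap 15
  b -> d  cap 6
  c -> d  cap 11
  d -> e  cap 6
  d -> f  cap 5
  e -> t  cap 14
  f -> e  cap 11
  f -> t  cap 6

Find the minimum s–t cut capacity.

15

Augment s→a→f→t: bottleneck 4, flow now 4.
Augment s→b→d→e→t: bottleneck 6, flow now 10.
Augment s→c→d→f→t: bottleneck 2, flow now 12.
Augment s→c→d→f→e→t: bottleneck 3, flow now 15.
No augmenting path remains; maximum flow = 15.
By max-flow min-cut, the minimum cut capacity equals the max flow.
In the residual graph, reachable from s: {s, b, c, d}.
Min-cut edges: s→a (4), d→e (6), d→f (5); capacity 4 + 6 + 5 = 15.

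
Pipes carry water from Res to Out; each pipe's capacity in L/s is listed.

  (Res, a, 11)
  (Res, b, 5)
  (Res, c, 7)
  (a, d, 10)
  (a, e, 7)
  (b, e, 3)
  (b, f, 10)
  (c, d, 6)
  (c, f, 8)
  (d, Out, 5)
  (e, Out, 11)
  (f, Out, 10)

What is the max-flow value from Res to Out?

23

Augment Res→a→d→Out: bottleneck 5, flow now 5.
Augment Res→a→e→Out: bottleneck 6, flow now 11.
Augment Res→b→e→Out: bottleneck 3, flow now 14.
Augment Res→b→f→Out: bottleneck 2, flow now 16.
Augment Res→c→f→Out: bottleneck 7, flow now 23.
No augmenting path remains; maximum flow = 23.
In the residual graph, reachable from Res: {Res}.
Min-cut edges: Res→a (11), Res→b (5), Res→c (7); capacity 11 + 5 + 7 = 23.
This cut is saturated, so no flow can exceed 23.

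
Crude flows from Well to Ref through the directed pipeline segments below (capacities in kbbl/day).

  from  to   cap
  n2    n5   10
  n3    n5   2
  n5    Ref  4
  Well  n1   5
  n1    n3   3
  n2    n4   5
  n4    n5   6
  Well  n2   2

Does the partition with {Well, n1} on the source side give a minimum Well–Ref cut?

Given cut capacity: 2 + 3 = 5.
Augment Well→n2→n5→Ref: bottleneck 2, flow now 2.
Augment Well→n1→n3→n5→Ref: bottleneck 2, flow now 4.
No augmenting path remains; maximum flow = 4.
In the residual graph, reachable from Well: {Well, n1, n3}.
Min-cut edges: Well→n2 (2), n3→n5 (2); capacity 2 + 2 = 4.
Cut capacity 5 exceeds the max flow 4, so it is not minimum.

No — its capacity is 5, but the minimum cut has capacity 4.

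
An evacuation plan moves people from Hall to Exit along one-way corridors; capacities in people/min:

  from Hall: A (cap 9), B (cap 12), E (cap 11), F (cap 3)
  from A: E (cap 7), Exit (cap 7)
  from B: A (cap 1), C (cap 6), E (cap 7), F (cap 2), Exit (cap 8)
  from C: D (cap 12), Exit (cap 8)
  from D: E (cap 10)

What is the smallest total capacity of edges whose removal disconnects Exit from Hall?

Augment Hall→A→Exit: bottleneck 7, flow now 7.
Augment Hall→B→Exit: bottleneck 8, flow now 15.
Augment Hall→B→C→Exit: bottleneck 4, flow now 19.
No augmenting path remains; maximum flow = 19.
By max-flow min-cut, the minimum cut capacity equals the max flow.
In the residual graph, reachable from Hall: {Hall, A, E, F}.
Min-cut edges: Hall→B (12), A→Exit (7); capacity 12 + 7 = 19.

19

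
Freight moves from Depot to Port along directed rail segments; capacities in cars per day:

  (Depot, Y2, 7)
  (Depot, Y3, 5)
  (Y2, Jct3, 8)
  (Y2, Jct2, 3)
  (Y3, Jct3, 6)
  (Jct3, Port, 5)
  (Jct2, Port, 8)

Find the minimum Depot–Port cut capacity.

Augment Depot→Y2→Jct3→Port: bottleneck 5, flow now 5.
Augment Depot→Y2→Jct2→Port: bottleneck 2, flow now 7.
Augment Depot→Y3→Jct3→Y2→Jct2→Port: bottleneck 1, flow now 8. (uses reverse residual edge)
No augmenting path remains; maximum flow = 8.
By max-flow min-cut, the minimum cut capacity equals the max flow.
In the residual graph, reachable from Depot: {Depot, Y2, Y3, Jct3}.
Min-cut edges: Y2→Jct2 (3), Jct3→Port (5); capacity 3 + 5 = 8.

8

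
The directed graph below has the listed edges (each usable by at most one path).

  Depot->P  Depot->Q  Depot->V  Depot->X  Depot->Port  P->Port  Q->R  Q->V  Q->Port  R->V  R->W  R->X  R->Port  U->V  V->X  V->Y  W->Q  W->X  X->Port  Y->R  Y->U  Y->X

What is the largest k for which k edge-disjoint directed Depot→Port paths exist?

5

Assign every edge capacity 1; by Menger, the answer equals the max flow.
Path Depot→Port (+1); total 1.
Path Depot→P→Port (+1); total 2.
Path Depot→Q→Port (+1); total 3.
Path Depot→X→Port (+1); total 4.
Path Depot→V→Y→R→Port (+1); total 5.
No residual Depot→Port path; max flow = 5.
Certifying cut of size 5: {Depot→P, Depot→Port, Depot→Q, Depot→V, Depot→X}.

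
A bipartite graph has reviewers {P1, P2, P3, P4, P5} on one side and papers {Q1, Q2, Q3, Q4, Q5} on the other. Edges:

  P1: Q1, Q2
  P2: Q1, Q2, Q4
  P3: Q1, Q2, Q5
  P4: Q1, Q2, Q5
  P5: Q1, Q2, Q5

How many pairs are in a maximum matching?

4

Unit-capacity flow: source→left, listed edges, right→sink; max matching = max flow.
Augmenting path P1→Q1 (+1); matched 1.
Augmenting path P2→Q2 (+1); matched 2.
Augmenting path P3→Q5 (+1); matched 3.
Augmenting path P4→Q2→P2→Q4 (+1); matched 4.
No augmenting path remains; maximum matching = 4.
König certificate: {P2, Q1, Q2, Q5} is a vertex cover of size 4 (every listed pair touches it), so no matching can be larger.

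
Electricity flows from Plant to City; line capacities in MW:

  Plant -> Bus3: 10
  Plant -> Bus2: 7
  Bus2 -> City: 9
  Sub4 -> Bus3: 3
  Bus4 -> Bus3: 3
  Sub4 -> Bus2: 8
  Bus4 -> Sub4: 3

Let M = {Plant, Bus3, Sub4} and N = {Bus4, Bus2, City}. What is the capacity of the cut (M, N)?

15

Edges leaving {Plant, Bus3, Sub4}: Plant→Bus2 (7), Sub4→Bus2 (8).
Cut capacity = 7 + 8 = 15.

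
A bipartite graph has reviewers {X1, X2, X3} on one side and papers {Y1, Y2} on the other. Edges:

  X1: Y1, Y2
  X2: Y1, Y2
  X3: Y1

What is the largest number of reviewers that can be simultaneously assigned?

2

Unit-capacity flow: source→left, listed edges, right→sink; max matching = max flow.
Augmenting path X1→Y1 (+1); matched 1.
Augmenting path X2→Y2 (+1); matched 2.
No augmenting path remains; maximum matching = 2.
König certificate: {Y1, Y2} is a vertex cover of size 2 (every listed pair touches it), so no matching can be larger.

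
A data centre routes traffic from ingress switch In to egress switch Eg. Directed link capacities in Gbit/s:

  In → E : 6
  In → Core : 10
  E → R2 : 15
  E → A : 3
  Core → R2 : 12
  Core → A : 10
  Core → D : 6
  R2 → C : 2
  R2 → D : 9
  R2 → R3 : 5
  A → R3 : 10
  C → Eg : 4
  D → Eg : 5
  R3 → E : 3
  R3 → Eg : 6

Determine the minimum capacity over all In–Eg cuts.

Augment In→Core→D→Eg: bottleneck 5, flow now 5.
Augment In→E→R2→C→Eg: bottleneck 2, flow now 7.
Augment In→E→R2→R3→Eg: bottleneck 4, flow now 11.
Augment In→Core→R2→R3→Eg: bottleneck 1, flow now 12.
Augment In→Core→A→R3→Eg: bottleneck 1, flow now 13.
No augmenting path remains; maximum flow = 13.
By max-flow min-cut, the minimum cut capacity equals the max flow.
In the residual graph, reachable from In: {In, E, Core, R2, A, D, R3}.
Min-cut edges: R2→C (2), D→Eg (5), R3→Eg (6); capacity 2 + 5 + 6 = 13.

13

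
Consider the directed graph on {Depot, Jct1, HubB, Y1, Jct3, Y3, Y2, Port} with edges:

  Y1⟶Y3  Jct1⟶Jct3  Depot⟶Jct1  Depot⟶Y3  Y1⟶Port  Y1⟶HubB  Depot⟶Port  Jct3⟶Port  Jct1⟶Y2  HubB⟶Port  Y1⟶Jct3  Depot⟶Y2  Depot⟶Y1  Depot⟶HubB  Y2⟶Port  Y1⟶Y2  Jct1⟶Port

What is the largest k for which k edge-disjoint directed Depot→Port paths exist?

5

Assign every edge capacity 1; by Menger, the answer equals the max flow.
Path Depot→Port (+1); total 1.
Path Depot→Jct1→Port (+1); total 2.
Path Depot→HubB→Port (+1); total 3.
Path Depot→Y1→Port (+1); total 4.
Path Depot→Y2→Port (+1); total 5.
No residual Depot→Port path; max flow = 5.
Certifying cut of size 5: {Depot→HubB, Depot→Jct1, Depot→Port, Depot→Y1, Depot→Y2}.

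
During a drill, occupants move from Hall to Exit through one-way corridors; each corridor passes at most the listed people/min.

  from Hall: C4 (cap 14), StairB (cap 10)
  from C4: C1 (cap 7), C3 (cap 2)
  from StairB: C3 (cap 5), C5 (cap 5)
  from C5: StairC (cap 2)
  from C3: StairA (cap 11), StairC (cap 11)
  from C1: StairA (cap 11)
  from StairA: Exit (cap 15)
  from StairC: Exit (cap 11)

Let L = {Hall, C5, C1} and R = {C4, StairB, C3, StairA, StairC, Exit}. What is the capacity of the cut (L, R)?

37

Edges leaving {Hall, C5, C1}: Hall→C4 (14), Hall→StairB (10), C5→StairC (2), C1→StairA (11).
Cut capacity = 14 + 10 + 2 + 11 = 37.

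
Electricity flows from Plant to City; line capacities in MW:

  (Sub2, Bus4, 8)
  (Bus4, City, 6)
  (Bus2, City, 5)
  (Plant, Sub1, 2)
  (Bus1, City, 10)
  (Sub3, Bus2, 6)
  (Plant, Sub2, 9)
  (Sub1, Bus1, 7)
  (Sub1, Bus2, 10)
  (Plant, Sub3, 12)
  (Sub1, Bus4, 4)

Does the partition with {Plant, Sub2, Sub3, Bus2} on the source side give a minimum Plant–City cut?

Given cut capacity: 2 + 8 + 5 = 15.
Augment Plant→Sub1→Bus1→City: bottleneck 2, flow now 2.
Augment Plant→Sub2→Bus4→City: bottleneck 6, flow now 8.
Augment Plant→Sub3→Bus2→City: bottleneck 5, flow now 13.
No augmenting path remains; maximum flow = 13.
In the residual graph, reachable from Plant: {Plant, Sub2, Sub3, Bus2, Bus4}.
Min-cut edges: Plant→Sub1 (2), Bus2→City (5), Bus4→City (6); capacity 2 + 5 + 6 = 13.
Cut capacity 15 exceeds the max flow 13, so it is not minimum.

No — its capacity is 15, but the minimum cut has capacity 13.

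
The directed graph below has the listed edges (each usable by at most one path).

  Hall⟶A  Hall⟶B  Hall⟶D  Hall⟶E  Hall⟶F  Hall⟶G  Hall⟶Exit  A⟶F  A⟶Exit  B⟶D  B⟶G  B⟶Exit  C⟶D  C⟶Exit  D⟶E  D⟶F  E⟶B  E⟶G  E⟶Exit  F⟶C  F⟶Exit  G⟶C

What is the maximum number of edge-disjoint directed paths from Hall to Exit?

Assign every edge capacity 1; by Menger, the answer equals the max flow.
Path Hall→Exit (+1); total 1.
Path Hall→A→Exit (+1); total 2.
Path Hall→B→Exit (+1); total 3.
Path Hall→E→Exit (+1); total 4.
Path Hall→F→Exit (+1); total 5.
Path Hall→G→C→Exit (+1); total 6.
No residual Hall→Exit path; max flow = 6.
Certifying cut of size 6: {B→Exit, C→Exit, E→Exit, F→Exit, Hall→A, Hall→Exit}.

6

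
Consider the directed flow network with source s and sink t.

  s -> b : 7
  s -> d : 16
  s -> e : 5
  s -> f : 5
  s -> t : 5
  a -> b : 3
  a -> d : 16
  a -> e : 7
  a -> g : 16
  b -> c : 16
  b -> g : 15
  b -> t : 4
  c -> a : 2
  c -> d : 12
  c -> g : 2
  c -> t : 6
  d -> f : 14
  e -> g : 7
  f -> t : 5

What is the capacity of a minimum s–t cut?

17

Augment s→t: bottleneck 5, flow now 5.
Augment s→b→t: bottleneck 4, flow now 9.
Augment s→f→t: bottleneck 5, flow now 14.
Augment s→b→c→t: bottleneck 3, flow now 17.
No augmenting path remains; maximum flow = 17.
By max-flow min-cut, the minimum cut capacity equals the max flow.
In the residual graph, reachable from s: {s, d, e, f, g}.
Min-cut edges: s→b (7), s→t (5), f→t (5); capacity 7 + 5 + 5 = 17.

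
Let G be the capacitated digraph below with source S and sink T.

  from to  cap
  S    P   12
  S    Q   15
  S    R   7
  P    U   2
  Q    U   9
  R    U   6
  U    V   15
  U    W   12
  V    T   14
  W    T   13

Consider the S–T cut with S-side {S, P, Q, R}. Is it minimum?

Given cut capacity: 2 + 9 + 6 = 17.
Augment S→P→U→V→T: bottleneck 2, flow now 2.
Augment S→Q→U→V→T: bottleneck 9, flow now 11.
Augment S→R→U→V→T: bottleneck 3, flow now 14.
Augment S→R→U→W→T: bottleneck 3, flow now 17.
No augmenting path remains; maximum flow = 17.
Cut capacity 17 equals the max flow, so it is a minimum cut.

Yes — it is a minimum cut (capacity 17).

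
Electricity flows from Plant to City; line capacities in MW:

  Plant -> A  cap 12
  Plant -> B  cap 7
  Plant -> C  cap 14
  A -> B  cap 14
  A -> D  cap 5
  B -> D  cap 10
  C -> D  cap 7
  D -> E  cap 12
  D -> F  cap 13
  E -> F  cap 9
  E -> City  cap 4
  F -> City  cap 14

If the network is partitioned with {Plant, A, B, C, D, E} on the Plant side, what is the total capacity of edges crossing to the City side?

26

Edges leaving {Plant, A, B, C, D, E}: D→F (13), E→F (9), E→City (4).
Cut capacity = 13 + 9 + 4 = 26.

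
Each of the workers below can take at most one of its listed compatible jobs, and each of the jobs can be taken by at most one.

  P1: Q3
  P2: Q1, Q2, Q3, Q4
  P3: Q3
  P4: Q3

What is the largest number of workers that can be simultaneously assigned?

2

Unit-capacity flow: source→left, listed edges, right→sink; max matching = max flow.
Augmenting path P1→Q3 (+1); matched 1.
Augmenting path P2→Q1 (+1); matched 2.
No augmenting path remains; maximum matching = 2.
König certificate: {P2, Q3} is a vertex cover of size 2 (every listed pair touches it), so no matching can be larger.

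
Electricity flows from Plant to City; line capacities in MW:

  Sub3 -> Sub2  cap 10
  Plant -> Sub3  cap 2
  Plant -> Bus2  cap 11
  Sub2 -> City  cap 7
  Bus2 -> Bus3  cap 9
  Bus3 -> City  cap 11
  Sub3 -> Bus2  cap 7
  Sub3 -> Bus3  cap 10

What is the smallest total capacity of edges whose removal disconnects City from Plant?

11

Augment Plant→Sub3→Bus3→City: bottleneck 2, flow now 2.
Augment Plant→Bus2→Bus3→City: bottleneck 9, flow now 11.
No augmenting path remains; maximum flow = 11.
By max-flow min-cut, the minimum cut capacity equals the max flow.
In the residual graph, reachable from Plant: {Plant, Bus2}.
Min-cut edges: Plant→Sub3 (2), Bus2→Bus3 (9); capacity 2 + 9 = 11.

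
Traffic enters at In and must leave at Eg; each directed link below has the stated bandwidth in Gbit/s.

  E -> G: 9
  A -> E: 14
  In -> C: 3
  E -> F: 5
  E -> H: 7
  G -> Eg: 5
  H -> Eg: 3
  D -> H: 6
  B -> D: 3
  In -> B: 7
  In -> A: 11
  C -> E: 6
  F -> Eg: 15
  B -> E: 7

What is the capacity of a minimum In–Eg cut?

13

Augment In→A→E→F→Eg: bottleneck 5, flow now 5.
Augment In→A→E→G→Eg: bottleneck 5, flow now 10.
Augment In→A→E→H→Eg: bottleneck 1, flow now 11.
Augment In→B→D→H→Eg: bottleneck 2, flow now 13.
No augmenting path remains; maximum flow = 13.
By max-flow min-cut, the minimum cut capacity equals the max flow.
In the residual graph, reachable from In: {In, A, B, C, D, E, G, H}.
Min-cut edges: E→F (5), G→Eg (5), H→Eg (3); capacity 5 + 5 + 3 = 13.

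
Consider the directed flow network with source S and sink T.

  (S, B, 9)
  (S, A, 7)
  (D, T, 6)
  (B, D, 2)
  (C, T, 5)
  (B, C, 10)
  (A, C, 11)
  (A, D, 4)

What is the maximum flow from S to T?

11

Augment S→A→C→T: bottleneck 5, flow now 5.
Augment S→A→D→T: bottleneck 2, flow now 7.
Augment S→B→D→T: bottleneck 2, flow now 9.
Augment S→B→C→A→D→T: bottleneck 2, flow now 11. (uses reverse residual edge)
No augmenting path remains; maximum flow = 11.
In the residual graph, reachable from S: {S, A, B, C}.
Min-cut edges: A→D (4), B→D (2), C→T (5); capacity 4 + 2 + 5 = 11.
This cut is saturated, so no flow can exceed 11.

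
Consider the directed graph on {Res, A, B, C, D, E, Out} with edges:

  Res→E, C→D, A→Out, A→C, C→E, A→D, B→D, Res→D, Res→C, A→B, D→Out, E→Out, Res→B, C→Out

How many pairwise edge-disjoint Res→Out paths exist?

3

Assign every edge capacity 1; by Menger, the answer equals the max flow.
Path Res→C→Out (+1); total 1.
Path Res→D→Out (+1); total 2.
Path Res→E→Out (+1); total 3.
No residual Res→Out path; max flow = 3.
Certifying cut of size 3: {D→Out, Res→C, Res→E}.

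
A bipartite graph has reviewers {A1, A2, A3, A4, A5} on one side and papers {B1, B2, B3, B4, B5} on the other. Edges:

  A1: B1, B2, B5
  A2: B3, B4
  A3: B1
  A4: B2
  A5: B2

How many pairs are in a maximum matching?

Unit-capacity flow: source→left, listed edges, right→sink; max matching = max flow.
Augmenting path A1→B1 (+1); matched 1.
Augmenting path A2→B3 (+1); matched 2.
Augmenting path A4→B2 (+1); matched 3.
Augmenting path A3→B1→A1→B5 (+1); matched 4.
No augmenting path remains; maximum matching = 4.
König certificate: {A1, A2, A3, B2} is a vertex cover of size 4 (every listed pair touches it), so no matching can be larger.

4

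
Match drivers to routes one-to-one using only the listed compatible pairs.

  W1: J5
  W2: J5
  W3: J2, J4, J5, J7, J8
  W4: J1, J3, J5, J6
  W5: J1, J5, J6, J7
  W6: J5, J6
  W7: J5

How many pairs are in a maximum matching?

Unit-capacity flow: source→left, listed edges, right→sink; max matching = max flow.
Augmenting path W1→J5 (+1); matched 1.
Augmenting path W3→J2 (+1); matched 2.
Augmenting path W4→J1 (+1); matched 3.
Augmenting path W5→J6 (+1); matched 4.
Augmenting path W6→J6→W5→J7 (+1); matched 5.
No augmenting path remains; maximum matching = 5.
König certificate: {W3, W4, W5, W6, J5} is a vertex cover of size 5 (every listed pair touches it), so no matching can be larger.

5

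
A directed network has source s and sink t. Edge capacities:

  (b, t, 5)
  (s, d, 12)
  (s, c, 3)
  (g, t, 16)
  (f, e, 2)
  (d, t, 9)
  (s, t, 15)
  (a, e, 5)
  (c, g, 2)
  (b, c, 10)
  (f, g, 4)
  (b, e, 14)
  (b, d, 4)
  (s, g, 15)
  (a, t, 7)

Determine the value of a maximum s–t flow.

Augment s→t: bottleneck 15, flow now 15.
Augment s→d→t: bottleneck 9, flow now 24.
Augment s→g→t: bottleneck 15, flow now 39.
Augment s→c→g→t: bottleneck 1, flow now 40.
No augmenting path remains; maximum flow = 40.
In the residual graph, reachable from s: {s, c, d, g}.
Min-cut edges: s→t (15), d→t (9), g→t (16); capacity 15 + 9 + 16 = 40.
This cut is saturated, so no flow can exceed 40.

40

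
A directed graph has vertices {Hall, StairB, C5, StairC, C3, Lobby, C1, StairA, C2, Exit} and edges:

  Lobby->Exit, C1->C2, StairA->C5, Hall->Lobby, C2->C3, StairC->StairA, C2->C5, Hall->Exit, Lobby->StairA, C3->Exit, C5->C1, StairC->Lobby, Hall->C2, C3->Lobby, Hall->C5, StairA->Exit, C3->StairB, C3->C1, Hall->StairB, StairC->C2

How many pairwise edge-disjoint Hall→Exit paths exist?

3

Assign every edge capacity 1; by Menger, the answer equals the max flow.
Path Hall→Exit (+1); total 1.
Path Hall→Lobby→Exit (+1); total 2.
Path Hall→C2→C3→Exit (+1); total 3.
No residual Hall→Exit path; max flow = 3.
Certifying cut of size 3: {C2→C3, Hall→Exit, Hall→Lobby}.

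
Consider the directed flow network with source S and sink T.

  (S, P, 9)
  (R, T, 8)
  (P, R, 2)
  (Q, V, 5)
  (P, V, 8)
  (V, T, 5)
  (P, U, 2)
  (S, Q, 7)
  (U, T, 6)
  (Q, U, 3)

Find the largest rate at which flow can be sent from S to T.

12

Augment S→P→R→T: bottleneck 2, flow now 2.
Augment S→P→U→T: bottleneck 2, flow now 4.
Augment S→P→V→T: bottleneck 5, flow now 9.
Augment S→Q→U→T: bottleneck 3, flow now 12.
No augmenting path remains; maximum flow = 12.
In the residual graph, reachable from S: {S, P, Q, V}.
Min-cut edges: P→R (2), P→U (2), Q→U (3), V→T (5); capacity 2 + 2 + 3 + 5 = 12.
This cut is saturated, so no flow can exceed 12.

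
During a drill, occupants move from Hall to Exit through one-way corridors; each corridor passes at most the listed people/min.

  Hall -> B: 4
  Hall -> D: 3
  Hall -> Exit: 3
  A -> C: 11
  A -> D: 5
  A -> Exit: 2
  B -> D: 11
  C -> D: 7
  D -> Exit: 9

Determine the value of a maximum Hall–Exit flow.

10

Augment Hall→Exit: bottleneck 3, flow now 3.
Augment Hall→D→Exit: bottleneck 3, flow now 6.
Augment Hall→B→D→Exit: bottleneck 4, flow now 10.
No augmenting path remains; maximum flow = 10.
In the residual graph, reachable from Hall: {Hall}.
Min-cut edges: Hall→B (4), Hall→D (3), Hall→Exit (3); capacity 4 + 3 + 3 = 10.
This cut is saturated, so no flow can exceed 10.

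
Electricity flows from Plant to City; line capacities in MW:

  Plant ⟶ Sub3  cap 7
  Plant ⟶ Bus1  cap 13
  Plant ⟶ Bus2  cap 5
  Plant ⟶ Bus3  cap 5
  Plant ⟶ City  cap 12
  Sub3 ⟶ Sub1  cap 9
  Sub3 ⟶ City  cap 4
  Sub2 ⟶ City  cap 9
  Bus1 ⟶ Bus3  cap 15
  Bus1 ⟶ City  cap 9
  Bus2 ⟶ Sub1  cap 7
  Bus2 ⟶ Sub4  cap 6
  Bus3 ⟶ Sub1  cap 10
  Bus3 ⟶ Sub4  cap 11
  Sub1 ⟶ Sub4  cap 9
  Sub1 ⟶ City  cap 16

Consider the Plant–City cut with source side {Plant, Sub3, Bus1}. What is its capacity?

59

Edges leaving {Plant, Sub3, Bus1}: Plant→Bus2 (5), Plant→Bus3 (5), Plant→City (12), Sub3→Sub1 (9), Sub3→City (4), Bus1→Bus3 (15), Bus1→City (9).
Cut capacity = 5 + 5 + 12 + 9 + 4 + 15 + 9 = 59.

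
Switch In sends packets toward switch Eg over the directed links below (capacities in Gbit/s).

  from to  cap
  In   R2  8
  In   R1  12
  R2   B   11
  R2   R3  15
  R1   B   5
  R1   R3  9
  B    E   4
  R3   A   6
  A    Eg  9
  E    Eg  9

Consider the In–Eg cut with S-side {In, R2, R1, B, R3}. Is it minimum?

Yes — it is a minimum cut (capacity 10).

Given cut capacity: 4 + 6 = 10.
Augment In→R2→B→E→Eg: bottleneck 4, flow now 4.
Augment In→R2→R3→A→Eg: bottleneck 4, flow now 8.
Augment In→R1→R3→A→Eg: bottleneck 2, flow now 10.
No augmenting path remains; maximum flow = 10.
Cut capacity 10 equals the max flow, so it is a minimum cut.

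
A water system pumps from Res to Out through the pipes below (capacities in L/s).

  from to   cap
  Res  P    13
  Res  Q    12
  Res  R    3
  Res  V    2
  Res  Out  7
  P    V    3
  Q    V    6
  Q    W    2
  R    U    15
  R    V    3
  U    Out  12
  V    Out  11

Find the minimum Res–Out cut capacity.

21

Augment Res→Out: bottleneck 7, flow now 7.
Augment Res→V→Out: bottleneck 2, flow now 9.
Augment Res→P→V→Out: bottleneck 3, flow now 12.
Augment Res→Q→V→Out: bottleneck 6, flow now 18.
Augment Res→R→U→Out: bottleneck 3, flow now 21.
No augmenting path remains; maximum flow = 21.
By max-flow min-cut, the minimum cut capacity equals the max flow.
In the residual graph, reachable from Res: {Res, P, Q, W}.
Min-cut edges: Res→R (3), Res→V (2), Res→Out (7), P→V (3), Q→V (6); capacity 3 + 2 + 7 + 3 + 6 = 21.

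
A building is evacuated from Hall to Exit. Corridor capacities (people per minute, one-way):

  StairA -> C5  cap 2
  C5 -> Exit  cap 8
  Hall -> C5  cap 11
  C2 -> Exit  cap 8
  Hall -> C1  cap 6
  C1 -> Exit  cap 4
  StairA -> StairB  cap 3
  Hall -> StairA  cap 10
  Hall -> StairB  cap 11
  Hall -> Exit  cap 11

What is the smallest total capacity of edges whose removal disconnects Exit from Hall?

23

Augment Hall→Exit: bottleneck 11, flow now 11.
Augment Hall→C1→Exit: bottleneck 4, flow now 15.
Augment Hall→C5→Exit: bottleneck 8, flow now 23.
No augmenting path remains; maximum flow = 23.
By max-flow min-cut, the minimum cut capacity equals the max flow.
In the residual graph, reachable from Hall: {Hall, StairA, StairB, C1, C5}.
Min-cut edges: Hall→Exit (11), C1→Exit (4), C5→Exit (8); capacity 11 + 4 + 8 = 23.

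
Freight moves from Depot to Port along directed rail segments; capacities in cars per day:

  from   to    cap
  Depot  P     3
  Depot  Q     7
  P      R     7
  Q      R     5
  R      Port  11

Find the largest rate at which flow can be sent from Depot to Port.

8

Augment Depot→P→R→Port: bottleneck 3, flow now 3.
Augment Depot→Q→R→Port: bottleneck 5, flow now 8.
No augmenting path remains; maximum flow = 8.
In the residual graph, reachable from Depot: {Depot, Q}.
Min-cut edges: Depot→P (3), Q→R (5); capacity 3 + 5 = 8.
This cut is saturated, so no flow can exceed 8.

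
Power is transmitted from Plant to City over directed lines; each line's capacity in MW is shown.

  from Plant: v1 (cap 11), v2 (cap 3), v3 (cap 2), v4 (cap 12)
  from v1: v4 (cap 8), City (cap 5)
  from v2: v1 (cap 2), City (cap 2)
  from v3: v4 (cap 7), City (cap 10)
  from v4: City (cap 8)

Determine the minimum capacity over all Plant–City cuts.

17

Augment Plant→v1→City: bottleneck 5, flow now 5.
Augment Plant→v2→City: bottleneck 2, flow now 7.
Augment Plant→v3→City: bottleneck 2, flow now 9.
Augment Plant→v4→City: bottleneck 8, flow now 17.
No augmenting path remains; maximum flow = 17.
By max-flow min-cut, the minimum cut capacity equals the max flow.
In the residual graph, reachable from Plant: {Plant, v1, v2, v4}.
Min-cut edges: Plant→v3 (2), v1→City (5), v2→City (2), v4→City (8); capacity 2 + 5 + 2 + 8 = 17.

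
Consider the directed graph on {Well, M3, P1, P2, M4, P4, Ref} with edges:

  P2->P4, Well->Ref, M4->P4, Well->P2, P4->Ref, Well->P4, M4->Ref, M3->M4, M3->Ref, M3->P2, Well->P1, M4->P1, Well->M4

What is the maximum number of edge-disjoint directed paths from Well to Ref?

3

Assign every edge capacity 1; by Menger, the answer equals the max flow.
Path Well→Ref (+1); total 1.
Path Well→M4→Ref (+1); total 2.
Path Well→P4→Ref (+1); total 3.
No residual Well→Ref path; max flow = 3.
Certifying cut of size 3: {P4→Ref, Well→M4, Well→Ref}.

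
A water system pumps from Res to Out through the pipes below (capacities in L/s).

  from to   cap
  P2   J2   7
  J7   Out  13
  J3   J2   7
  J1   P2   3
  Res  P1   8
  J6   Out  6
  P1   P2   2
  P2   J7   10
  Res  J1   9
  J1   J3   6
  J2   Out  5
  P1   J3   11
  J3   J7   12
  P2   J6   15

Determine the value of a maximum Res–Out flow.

Augment Res→P1→J3→J2→Out: bottleneck 5, flow now 5.
Augment Res→P1→J3→J7→Out: bottleneck 3, flow now 8.
Augment Res→J1→J3→J7→Out: bottleneck 6, flow now 14.
Augment Res→J1→P2→J6→Out: bottleneck 3, flow now 17.
No augmenting path remains; maximum flow = 17.
In the residual graph, reachable from Res: {Res}.
Min-cut edges: Res→P1 (8), Res→J1 (9); capacity 8 + 9 = 17.
This cut is saturated, so no flow can exceed 17.

17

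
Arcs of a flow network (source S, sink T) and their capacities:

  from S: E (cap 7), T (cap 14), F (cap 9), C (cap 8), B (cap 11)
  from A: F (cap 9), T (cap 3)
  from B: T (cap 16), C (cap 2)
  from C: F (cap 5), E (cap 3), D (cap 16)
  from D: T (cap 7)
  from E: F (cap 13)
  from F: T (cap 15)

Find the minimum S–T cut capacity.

Augment S→T: bottleneck 14, flow now 14.
Augment S→B→T: bottleneck 11, flow now 25.
Augment S→F→T: bottleneck 9, flow now 34.
Augment S→C→D→T: bottleneck 7, flow now 41.
Augment S→C→F→T: bottleneck 1, flow now 42.
Augment S→E→F→T: bottleneck 5, flow now 47.
No augmenting path remains; maximum flow = 47.
By max-flow min-cut, the minimum cut capacity equals the max flow.
In the residual graph, reachable from S: {S, C, D, E, F}.
Min-cut edges: S→B (11), S→T (14), D→T (7), F→T (15); capacity 11 + 14 + 7 + 15 = 47.

47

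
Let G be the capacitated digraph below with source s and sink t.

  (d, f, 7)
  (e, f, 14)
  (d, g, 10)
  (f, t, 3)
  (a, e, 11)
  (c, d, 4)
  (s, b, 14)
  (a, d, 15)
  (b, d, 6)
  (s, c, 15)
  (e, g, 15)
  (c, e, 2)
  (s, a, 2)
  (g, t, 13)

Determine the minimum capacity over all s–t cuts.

Augment s→a→d→f→t: bottleneck 2, flow now 2.
Augment s→b→d→f→t: bottleneck 1, flow now 3.
Augment s→b→d→g→t: bottleneck 5, flow now 8.
Augment s→c→d→g→t: bottleneck 4, flow now 12.
Augment s→c→e→g→t: bottleneck 2, flow now 14.
No augmenting path remains; maximum flow = 14.
By max-flow min-cut, the minimum cut capacity equals the max flow.
In the residual graph, reachable from s: {s, b, c}.
Min-cut edges: s→a (2), b→d (6), c→d (4), c→e (2); capacity 2 + 6 + 4 + 2 = 14.

14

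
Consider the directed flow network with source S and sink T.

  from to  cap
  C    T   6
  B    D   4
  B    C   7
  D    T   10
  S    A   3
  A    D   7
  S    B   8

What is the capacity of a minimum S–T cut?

Augment S→A→D→T: bottleneck 3, flow now 3.
Augment S→B→C→T: bottleneck 6, flow now 9.
Augment S→B→D→T: bottleneck 2, flow now 11.
No augmenting path remains; maximum flow = 11.
By max-flow min-cut, the minimum cut capacity equals the max flow.
In the residual graph, reachable from S: {S}.
Min-cut edges: S→A (3), S→B (8); capacity 3 + 8 = 11.

11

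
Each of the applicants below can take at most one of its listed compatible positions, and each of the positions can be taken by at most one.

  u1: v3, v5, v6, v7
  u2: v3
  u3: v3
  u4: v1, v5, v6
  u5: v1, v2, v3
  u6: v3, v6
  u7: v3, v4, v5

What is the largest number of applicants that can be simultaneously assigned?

6

Unit-capacity flow: source→left, listed edges, right→sink; max matching = max flow.
Augmenting path u1→v3 (+1); matched 1.
Augmenting path u4→v1 (+1); matched 2.
Augmenting path u5→v2 (+1); matched 3.
Augmenting path u6→v6 (+1); matched 4.
Augmenting path u7→v4 (+1); matched 5.
Augmenting path u2→v3→u1→v5 (+1); matched 6.
No augmenting path remains; maximum matching = 6.
König certificate: {u1, u4, u5, u6, u7, v3} is a vertex cover of size 6 (every listed pair touches it), so no matching can be larger.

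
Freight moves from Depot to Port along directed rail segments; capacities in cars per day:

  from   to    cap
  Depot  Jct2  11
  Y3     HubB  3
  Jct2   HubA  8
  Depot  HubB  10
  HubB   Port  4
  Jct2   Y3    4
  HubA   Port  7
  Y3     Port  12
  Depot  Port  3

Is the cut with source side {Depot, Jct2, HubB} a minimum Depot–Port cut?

No — its capacity is 19, but the minimum cut has capacity 18.

Given cut capacity: 3 + 4 + 8 + 4 = 19.
Augment Depot→Port: bottleneck 3, flow now 3.
Augment Depot→HubB→Port: bottleneck 4, flow now 7.
Augment Depot→Jct2→Y3→Port: bottleneck 4, flow now 11.
Augment Depot→Jct2→HubA→Port: bottleneck 7, flow now 18.
No augmenting path remains; maximum flow = 18.
In the residual graph, reachable from Depot: {Depot, HubB}.
Min-cut edges: Depot→Jct2 (11), Depot→Port (3), HubB→Port (4); capacity 11 + 3 + 4 = 18.
Cut capacity 19 exceeds the max flow 18, so it is not minimum.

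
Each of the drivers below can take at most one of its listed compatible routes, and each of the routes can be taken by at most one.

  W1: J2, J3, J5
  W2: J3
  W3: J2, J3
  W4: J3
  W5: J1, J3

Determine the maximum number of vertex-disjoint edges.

4

Unit-capacity flow: source→left, listed edges, right→sink; max matching = max flow.
Augmenting path W1→J2 (+1); matched 1.
Augmenting path W2→J3 (+1); matched 2.
Augmenting path W5→J1 (+1); matched 3.
Augmenting path W3→J2→W1→J5 (+1); matched 4.
No augmenting path remains; maximum matching = 4.
König certificate: {W1, W3, W5, J3} is a vertex cover of size 4 (every listed pair touches it), so no matching can be larger.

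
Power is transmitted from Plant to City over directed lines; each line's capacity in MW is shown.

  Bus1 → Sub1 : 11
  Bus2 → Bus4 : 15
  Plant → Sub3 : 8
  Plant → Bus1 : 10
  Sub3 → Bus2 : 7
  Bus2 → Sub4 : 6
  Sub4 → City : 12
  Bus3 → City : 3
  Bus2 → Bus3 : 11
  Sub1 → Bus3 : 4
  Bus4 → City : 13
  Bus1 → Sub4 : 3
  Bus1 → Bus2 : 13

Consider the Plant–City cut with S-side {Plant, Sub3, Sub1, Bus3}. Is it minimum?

Given cut capacity: 10 + 7 + 3 = 20.
Augment Plant→Bus1→Sub4→City: bottleneck 3, flow now 3.
Augment Plant→Sub3→Bus2→Bus4→City: bottleneck 7, flow now 10.
Augment Plant→Bus1→Bus2→Bus4→City: bottleneck 6, flow now 16.
Augment Plant→Bus1→Bus2→Bus3→City: bottleneck 1, flow now 17.
No augmenting path remains; maximum flow = 17.
In the residual graph, reachable from Plant: {Plant, Sub3}.
Min-cut edges: Plant→Bus1 (10), Sub3→Bus2 (7); capacity 10 + 7 = 17.
Cut capacity 20 exceeds the max flow 17, so it is not minimum.

No — its capacity is 20, but the minimum cut has capacity 17.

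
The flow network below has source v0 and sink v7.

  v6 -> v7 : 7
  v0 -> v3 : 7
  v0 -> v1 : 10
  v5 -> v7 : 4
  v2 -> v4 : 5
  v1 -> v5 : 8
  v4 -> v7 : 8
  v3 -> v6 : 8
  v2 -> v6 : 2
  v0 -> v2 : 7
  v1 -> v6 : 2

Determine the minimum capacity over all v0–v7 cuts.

16

Augment v0→v1→v5→v7: bottleneck 4, flow now 4.
Augment v0→v1→v6→v7: bottleneck 2, flow now 6.
Augment v0→v2→v4→v7: bottleneck 5, flow now 11.
Augment v0→v2→v6→v7: bottleneck 2, flow now 13.
Augment v0→v3→v6→v7: bottleneck 3, flow now 16.
No augmenting path remains; maximum flow = 16.
By max-flow min-cut, the minimum cut capacity equals the max flow.
In the residual graph, reachable from v0: {v0, v1, v2, v3, v5, v6}.
Min-cut edges: v2→v4 (5), v5→v7 (4), v6→v7 (7); capacity 5 + 4 + 7 = 16.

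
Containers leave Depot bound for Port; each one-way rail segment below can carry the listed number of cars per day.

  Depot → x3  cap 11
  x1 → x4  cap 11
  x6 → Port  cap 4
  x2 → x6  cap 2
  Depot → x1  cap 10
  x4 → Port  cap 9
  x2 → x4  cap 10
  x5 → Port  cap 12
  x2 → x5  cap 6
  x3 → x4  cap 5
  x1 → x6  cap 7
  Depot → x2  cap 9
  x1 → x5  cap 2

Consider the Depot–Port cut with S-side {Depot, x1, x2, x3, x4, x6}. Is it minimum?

Given cut capacity: 2 + 6 + 9 + 4 = 21.
Augment Depot→x1→x4→Port: bottleneck 9, flow now 9.
Augment Depot→x1→x5→Port: bottleneck 1, flow now 10.
Augment Depot→x2→x5→Port: bottleneck 6, flow now 16.
Augment Depot→x2→x6→Port: bottleneck 2, flow now 18.
Augment Depot→x2→x4→x1→x5→Port: bottleneck 1, flow now 19. (uses reverse residual edge)
Augment Depot→x3→x4→x1→x6→Port: bottleneck 2, flow now 21. (uses reverse residual edge)
No augmenting path remains; maximum flow = 21.
Cut capacity 21 equals the max flow, so it is a minimum cut.

Yes — it is a minimum cut (capacity 21).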